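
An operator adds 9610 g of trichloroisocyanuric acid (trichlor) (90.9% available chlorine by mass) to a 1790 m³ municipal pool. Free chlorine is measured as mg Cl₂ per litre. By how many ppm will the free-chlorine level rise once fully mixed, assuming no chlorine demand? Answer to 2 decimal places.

Volume: 1790 m³ = 1,790,000 L.
Available chlorine delivered: 9610 g × 0.909 = 8735 g as Cl₂.
Concentration rise: 8735 g / 1,790,000 L = 4.88 mg/L = 4.88 ppm.

4.88 ppm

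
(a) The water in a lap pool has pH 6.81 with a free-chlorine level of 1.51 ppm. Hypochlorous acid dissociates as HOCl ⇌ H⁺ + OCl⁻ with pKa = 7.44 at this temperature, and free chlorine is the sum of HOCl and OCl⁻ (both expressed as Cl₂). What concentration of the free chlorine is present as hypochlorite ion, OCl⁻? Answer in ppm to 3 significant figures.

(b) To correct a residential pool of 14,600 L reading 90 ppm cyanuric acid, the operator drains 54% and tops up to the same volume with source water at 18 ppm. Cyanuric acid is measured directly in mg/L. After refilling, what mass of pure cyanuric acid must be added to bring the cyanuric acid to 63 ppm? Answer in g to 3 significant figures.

(a) 0.287 ppm; (b) 173 g

(a) [OCl⁻]/[HOCl] = 10^(pH − pKa) = 10^(6.81 − 7.44) = 10^-0.63 = 0.2344.
(a) Fraction as HOCl = 1 / (1 + 0.2344) = 0.8101.
(a) OCl⁻ = (1 − 0.8101) × 1.51 ppm = 0.2868 ppm.

(b) After draining 54% and refilling: 90 × 0.46 + 18 × 0.54 = 51.12 ppm.
(b) Deficit to target: 63 − 51.12 = 11.88 mg/L.
(b) Mass: 11.88 mg/L × 14,600 L = 173.4 g cyanuric acid.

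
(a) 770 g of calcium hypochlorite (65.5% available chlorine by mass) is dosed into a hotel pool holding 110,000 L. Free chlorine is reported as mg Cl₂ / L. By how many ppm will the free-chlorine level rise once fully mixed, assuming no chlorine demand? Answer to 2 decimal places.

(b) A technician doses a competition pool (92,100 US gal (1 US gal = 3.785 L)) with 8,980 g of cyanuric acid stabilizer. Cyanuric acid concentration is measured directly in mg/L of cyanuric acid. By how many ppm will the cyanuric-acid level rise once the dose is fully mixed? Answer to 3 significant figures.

(a) Available chlorine delivered: 770 g × 0.655 = 504.4 g as Cl₂.
(a) Concentration rise: 504.4 g / 110,000 L = 4.585 mg/L = 4.58 ppm.

(b) Volume: 92,100 US gal × 3.785 L/gal = 348,598 L.
(b) Rise: 8,980 g / 348,598 L × 1000 = 25.76 mg/L.

(a) 4.58 ppm; (b) 25.8 ppm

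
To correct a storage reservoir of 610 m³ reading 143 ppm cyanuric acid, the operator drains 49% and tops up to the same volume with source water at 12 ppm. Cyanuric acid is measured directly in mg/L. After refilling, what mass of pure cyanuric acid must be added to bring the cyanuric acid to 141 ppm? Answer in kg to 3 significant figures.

Volume: 610 m³ = 610,000 L.
After draining 49% and refilling: 143 × 0.51 + 12 × 0.49 = 78.81 ppm.
Deficit to target: 141 − 78.81 = 62.19 mg/L.
Mass: 62.19 mg/L × 610,000 L = 37,940 g cyanuric acid.

37.9 kg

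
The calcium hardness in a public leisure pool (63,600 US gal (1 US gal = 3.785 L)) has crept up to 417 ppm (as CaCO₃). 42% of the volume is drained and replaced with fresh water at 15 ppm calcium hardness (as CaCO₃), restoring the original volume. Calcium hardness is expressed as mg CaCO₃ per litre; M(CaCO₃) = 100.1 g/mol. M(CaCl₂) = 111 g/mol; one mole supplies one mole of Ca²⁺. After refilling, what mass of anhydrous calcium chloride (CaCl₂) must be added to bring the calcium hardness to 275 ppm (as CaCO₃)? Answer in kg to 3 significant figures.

7.16 kg

Volume: 63,600 US gal × 3.785 L/gal = 240,726 L.
After draining 42% and refilling: 417 × 0.58 + 15 × 0.42 = 248.16 ppm.
Deficit to target: 275 − 248.16 = 26.84 mg/L.
As CaCO₃: 26.84 mg/L × 240,726 L = 6461 g; ÷ 100.1 = 64.55 mol Ca²⁺.
Mass: 64.55 × 111 = 7165 g.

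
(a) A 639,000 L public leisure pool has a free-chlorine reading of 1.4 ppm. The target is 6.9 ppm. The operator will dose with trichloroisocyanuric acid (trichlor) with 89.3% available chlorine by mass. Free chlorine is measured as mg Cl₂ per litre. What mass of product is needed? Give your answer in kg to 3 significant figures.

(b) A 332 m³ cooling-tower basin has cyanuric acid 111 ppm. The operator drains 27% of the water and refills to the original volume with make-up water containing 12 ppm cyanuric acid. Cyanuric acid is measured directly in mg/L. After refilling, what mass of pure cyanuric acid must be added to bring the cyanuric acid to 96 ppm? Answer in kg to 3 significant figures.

(a) 3.94 kg; (b) 3.89 kg

(a) Chlorine deficit: 6.9 − 1.4 = 5.5 ppm = 5.5 mg/L as Cl₂.
(a) Cl₂ equivalent needed: 5.5 mg/L × 639,000 L = 3,514,000 mg = 3514 g.
(a) Product at 89.3% available chlorine: 3514 / 0.893 = 3936 g.

(b) Volume: 332 m³ = 332,000 L.
(b) After draining 27% and refilling: 111 × 0.73 + 12 × 0.27 = 84.27 ppm.
(b) Deficit to target: 96 − 84.27 = 11.73 mg/L.
(b) Mass: 11.73 mg/L × 332,000 L = 3894 g cyanuric acid.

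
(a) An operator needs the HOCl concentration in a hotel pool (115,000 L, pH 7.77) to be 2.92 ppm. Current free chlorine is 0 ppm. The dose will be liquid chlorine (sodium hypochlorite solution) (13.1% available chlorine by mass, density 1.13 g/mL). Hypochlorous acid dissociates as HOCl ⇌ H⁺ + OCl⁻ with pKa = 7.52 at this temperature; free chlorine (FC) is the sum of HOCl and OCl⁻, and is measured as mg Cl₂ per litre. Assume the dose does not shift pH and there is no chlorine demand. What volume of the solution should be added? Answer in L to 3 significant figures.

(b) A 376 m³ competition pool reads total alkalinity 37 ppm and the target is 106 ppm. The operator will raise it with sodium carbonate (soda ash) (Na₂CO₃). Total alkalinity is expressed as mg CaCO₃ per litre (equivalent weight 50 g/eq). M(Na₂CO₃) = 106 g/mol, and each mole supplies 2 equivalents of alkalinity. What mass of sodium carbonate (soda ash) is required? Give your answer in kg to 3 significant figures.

(a) [OCl⁻]/[HOCl] = 10^(pH − pKa) = 10^(7.77 − 7.52) = 1.778; fraction as HOCl = 1/(1 + 1.778) = 0.3599.
(a) Free chlorine required for 2.92 ppm HOCl: 2.92 / 0.3599 = 8.113 ppm.
(a) FC to add: 8.113 − 0 = 8.113 mg/L as Cl₂.
(a) Cl₂ equivalent: 8.113 mg/L × 115,000 L = 932.9 g.
(a) Product at 13.1% available Cl: 932.9 / 0.131 = 7122 g.
(a) Volume: 7122 g ÷ 1.13 g/mL = 6302 mL.

(b) Volume: 376 m³ = 376,000 L.
(b) Alkalinity to add: (106 − 37) = 69 mg/L as CaCO₃ × 376,000 L = 25,940 g as CaCO₃.
(b) Equivalents: 25,940 g ÷ 50 g/eq = 518.9 eq.
(b) Each mole of Na₂CO₃ supplies 2 eq, so 518.9 / 2 = 259.4 mol.
(b) Mass: 259.4 mol × 106 g/mol = 27,500 g.

(a) 6.30 L; (b) 27.5 kg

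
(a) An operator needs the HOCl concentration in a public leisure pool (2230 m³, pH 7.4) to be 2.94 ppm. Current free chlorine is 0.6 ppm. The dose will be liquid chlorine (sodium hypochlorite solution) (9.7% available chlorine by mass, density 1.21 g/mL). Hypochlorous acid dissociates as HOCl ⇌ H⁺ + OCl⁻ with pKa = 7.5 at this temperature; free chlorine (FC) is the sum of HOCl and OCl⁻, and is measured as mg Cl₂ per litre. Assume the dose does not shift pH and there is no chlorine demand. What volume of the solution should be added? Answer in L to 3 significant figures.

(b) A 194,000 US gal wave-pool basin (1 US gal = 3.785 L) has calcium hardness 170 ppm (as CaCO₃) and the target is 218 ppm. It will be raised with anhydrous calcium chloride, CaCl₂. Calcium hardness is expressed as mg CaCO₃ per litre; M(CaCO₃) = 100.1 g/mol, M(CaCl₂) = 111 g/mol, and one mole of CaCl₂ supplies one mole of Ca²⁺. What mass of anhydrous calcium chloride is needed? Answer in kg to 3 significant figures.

(a) Volume: 2230 m³ = 2,230,000 L.
(a) [OCl⁻]/[HOCl] = 10^(pH − pKa) = 10^(7.4 − 7.5) = 0.7943; fraction as HOCl = 1/(1 + 0.7943) = 0.5573.
(a) Free chlorine required for 2.94 ppm HOCl: 2.94 / 0.5573 = 5.275 ppm.
(a) FC to add: 5.275 − 0.6 = 4.675 mg/L as Cl₂.
(a) Cl₂ equivalent: 4.675 mg/L × 2,230,000 L = 10,430 g.
(a) Product at 9.7% available Cl: 10,430 / 0.097 = 107,500 g.
(a) Volume: 107,500 g ÷ 1.21 g/mL = 88,830 mL.

(b) Volume: 194,000 US gal × 3.785 L/gal = 734,290 L.
(b) Hardness to add: (218 − 170) = 48 mg/L as CaCO₃ × 734,290 L = 35,250 g as CaCO₃.
(b) Moles of Ca²⁺ (1 mol Ca²⁺ ≡ 1 mol CaCO₃): 35,250 / 100.1 g/mol = 352.1 mol.
(b) Mass of CaCl₂: 352.1 × 111 = 39,080 g.

(a) 88.8 L; (b) 39.1 kg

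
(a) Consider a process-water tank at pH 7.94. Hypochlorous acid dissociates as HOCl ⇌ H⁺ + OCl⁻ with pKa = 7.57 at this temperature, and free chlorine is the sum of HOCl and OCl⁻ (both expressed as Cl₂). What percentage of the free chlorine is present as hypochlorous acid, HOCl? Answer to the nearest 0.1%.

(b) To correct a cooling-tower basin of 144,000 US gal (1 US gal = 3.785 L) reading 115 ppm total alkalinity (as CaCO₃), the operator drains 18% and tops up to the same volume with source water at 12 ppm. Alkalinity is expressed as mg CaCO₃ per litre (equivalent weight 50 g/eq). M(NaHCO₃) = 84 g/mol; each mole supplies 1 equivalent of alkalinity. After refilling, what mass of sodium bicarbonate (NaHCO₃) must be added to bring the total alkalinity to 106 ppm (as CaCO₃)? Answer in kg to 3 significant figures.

(a) 29.9%; (b) 8.74 kg

(a) [OCl⁻]/[HOCl] = 10^(pH − pKa) = 10^(7.94 − 7.57) = 10^0.37 = 2.344.
(a) Fraction as HOCl = 1 / (1 + 2.344) = 0.299.

(b) Volume: 144,000 US gal × 3.785 L/gal = 545,040 L.
(b) After draining 18% and refilling: 115 × 0.82 + 12 × 0.18 = 96.46 ppm.
(b) Deficit to target: 106 − 96.46 = 9.54 mg/L.
(b) As CaCO₃: 9.54 mg/L × 545,040 L = 5200 g; ÷ 50 g/eq ÷ 1 = 104 mol NaHCO₃.
(b) Mass: 104 × 84 = 8735 g.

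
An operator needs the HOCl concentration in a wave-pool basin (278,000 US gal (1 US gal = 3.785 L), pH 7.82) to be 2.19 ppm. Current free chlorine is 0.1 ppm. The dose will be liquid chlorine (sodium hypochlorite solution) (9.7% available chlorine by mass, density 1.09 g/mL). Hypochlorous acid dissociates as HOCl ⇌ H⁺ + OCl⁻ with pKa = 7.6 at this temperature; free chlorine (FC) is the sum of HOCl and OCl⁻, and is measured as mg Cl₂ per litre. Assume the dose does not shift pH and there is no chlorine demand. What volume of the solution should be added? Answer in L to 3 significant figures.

57.0 L

Volume: 278,000 US gal × 3.785 L/gal = 1,052,230 L.
[OCl⁻]/[HOCl] = 10^(pH − pKa) = 10^(7.82 − 7.6) = 1.66; fraction as HOCl = 1/(1 + 1.66) = 0.376.
Free chlorine required for 2.19 ppm HOCl: 2.19 / 0.376 = 5.824 ppm.
FC to add: 5.824 − 0.1 = 5.724 mg/L as Cl₂.
Cl₂ equivalent: 5.724 mg/L × 1,052,230 L = 6023 g.
Product at 9.7% available Cl: 6023 / 0.097 = 62,100 g.
Volume: 62,100 g ÷ 1.09 g/mL = 56,970 mL.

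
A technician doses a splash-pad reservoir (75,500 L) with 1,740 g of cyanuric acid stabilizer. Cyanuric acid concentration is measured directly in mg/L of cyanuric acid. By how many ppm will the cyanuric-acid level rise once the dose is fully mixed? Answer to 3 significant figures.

23.0 ppm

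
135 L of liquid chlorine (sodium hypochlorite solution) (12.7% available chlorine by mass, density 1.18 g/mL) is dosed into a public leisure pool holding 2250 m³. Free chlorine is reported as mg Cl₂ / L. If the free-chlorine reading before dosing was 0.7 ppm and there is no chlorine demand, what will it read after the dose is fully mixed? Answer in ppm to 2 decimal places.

Volume: 2250 m³ = 2,250,000 L.
Mass of solution: 135 L × 1000 mL/L × 1.18 g/mL = 159,300 g.
Available chlorine delivered: 159,300 g × 0.127 = 20,230 g as Cl₂.
Concentration rise: 20,230 g / 2,250,000 L = 8.992 mg/L = 8.99 ppm.
Final FC: 0.7 + 8.99 = 9.69 ppm.

9.69 ppm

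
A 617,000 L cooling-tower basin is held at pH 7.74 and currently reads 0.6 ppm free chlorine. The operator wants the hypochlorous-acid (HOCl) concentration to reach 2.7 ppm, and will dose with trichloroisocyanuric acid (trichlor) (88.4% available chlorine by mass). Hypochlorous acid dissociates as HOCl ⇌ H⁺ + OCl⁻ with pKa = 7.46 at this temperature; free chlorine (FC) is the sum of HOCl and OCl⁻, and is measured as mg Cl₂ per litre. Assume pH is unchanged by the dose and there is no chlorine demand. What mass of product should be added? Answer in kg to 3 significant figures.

5.06 kg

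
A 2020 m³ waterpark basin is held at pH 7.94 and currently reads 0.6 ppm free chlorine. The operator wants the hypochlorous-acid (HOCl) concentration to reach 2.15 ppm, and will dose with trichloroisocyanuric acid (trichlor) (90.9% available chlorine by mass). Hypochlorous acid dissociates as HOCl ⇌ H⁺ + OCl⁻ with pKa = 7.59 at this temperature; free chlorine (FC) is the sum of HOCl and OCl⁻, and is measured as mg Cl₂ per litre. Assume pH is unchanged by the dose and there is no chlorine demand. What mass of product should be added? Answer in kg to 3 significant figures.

14.1 kg

Volume: 2020 m³ = 2,020,000 L.
[OCl⁻]/[HOCl] = 10^(pH − pKa) = 10^(7.94 − 7.59) = 2.239; fraction as HOCl = 1/(1 + 2.239) = 0.3088.
Free chlorine required for 2.15 ppm HOCl: 2.15 / 0.3088 = 6.963 ppm.
FC to add: 6.963 − 0.6 = 6.363 mg/L as Cl₂.
Cl₂ equivalent: 6.363 mg/L × 2,020,000 L = 12,850 g.
Product at 90.9% available Cl: 12,850 / 0.909 = 14,140 g.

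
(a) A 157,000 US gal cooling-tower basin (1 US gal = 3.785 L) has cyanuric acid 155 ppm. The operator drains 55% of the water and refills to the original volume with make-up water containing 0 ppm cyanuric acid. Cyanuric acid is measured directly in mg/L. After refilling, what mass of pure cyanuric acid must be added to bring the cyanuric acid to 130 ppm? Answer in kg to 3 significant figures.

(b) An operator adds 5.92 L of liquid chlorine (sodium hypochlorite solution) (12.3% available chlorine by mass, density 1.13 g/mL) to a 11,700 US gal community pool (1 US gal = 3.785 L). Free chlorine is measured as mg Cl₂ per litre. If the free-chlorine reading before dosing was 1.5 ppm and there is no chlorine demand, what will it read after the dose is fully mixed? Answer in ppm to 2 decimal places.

(a) 35.8 kg; (b) 20.08 ppm

(a) Volume: 157,000 US gal × 3.785 L/gal = 594,245 L.
(a) After draining 55% and refilling: 155 × 0.45 + 0 × 0.55 = 69.75 ppm.
(a) Deficit to target: 130 − 69.75 = 60.25 mg/L.
(a) Mass: 60.25 mg/L × 594,245 L = 35,800 g cyanuric acid.

(b) Volume: 11,700 US gal × 3.785 L/gal = 44,284 L.
(b) Mass of solution: 5.92 L × 1000 mL/L × 1.13 g/mL = 6690 g.
(b) Available chlorine delivered: 6690 g × 0.123 = 822.8 g as Cl₂.
(b) Concentration rise: 822.8 g / 44,284 L = 18.58 mg/L = 18.58 ppm.
(b) Final FC: 1.5 + 18.58 = 20.08 ppm.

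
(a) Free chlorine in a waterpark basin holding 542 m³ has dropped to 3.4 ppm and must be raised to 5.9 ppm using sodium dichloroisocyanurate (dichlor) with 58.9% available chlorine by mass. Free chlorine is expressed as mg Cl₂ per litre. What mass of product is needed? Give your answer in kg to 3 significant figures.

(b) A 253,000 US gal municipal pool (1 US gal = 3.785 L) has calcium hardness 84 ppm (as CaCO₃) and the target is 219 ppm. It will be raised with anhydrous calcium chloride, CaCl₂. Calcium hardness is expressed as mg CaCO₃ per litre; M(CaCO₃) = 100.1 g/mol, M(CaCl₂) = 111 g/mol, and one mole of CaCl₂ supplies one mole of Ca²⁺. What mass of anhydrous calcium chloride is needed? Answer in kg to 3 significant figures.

(a) 2.30 kg; (b) 143 kg

(a) Volume: 542 m³ = 542,000 L.
(a) Chlorine deficit: 5.9 − 3.4 = 2.5 ppm = 2.5 mg/L as Cl₂.
(a) Cl₂ equivalent needed: 2.5 mg/L × 542,000 L = 1,355,000 mg = 1355 g.
(a) Product at 58.9% available chlorine: 1355 / 0.589 = 2301 g.

(b) Volume: 253,000 US gal × 3.785 L/gal = 957,605 L.
(b) Hardness to add: (219 − 84) = 135 mg/L as CaCO₃ × 957,605 L = 129,300 g as CaCO₃.
(b) Moles of Ca²⁺ (1 mol Ca²⁺ ≡ 1 mol CaCO₃): 129,300 / 100.1 g/mol = 1291 mol.
(b) Mass of CaCl₂: 1291 × 111 = 143,400 g.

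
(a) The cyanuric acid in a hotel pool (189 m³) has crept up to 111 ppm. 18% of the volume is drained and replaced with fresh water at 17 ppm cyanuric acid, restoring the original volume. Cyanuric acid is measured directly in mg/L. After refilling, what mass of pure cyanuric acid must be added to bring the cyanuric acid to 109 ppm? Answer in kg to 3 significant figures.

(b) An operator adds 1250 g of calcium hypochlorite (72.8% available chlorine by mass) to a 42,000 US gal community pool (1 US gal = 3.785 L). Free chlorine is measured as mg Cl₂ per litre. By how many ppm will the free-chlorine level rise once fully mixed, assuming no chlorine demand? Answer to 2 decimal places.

(a) Volume: 189 m³ = 189,000 L.
(a) After draining 18% and refilling: 111 × 0.82 + 17 × 0.18 = 94.08 ppm.
(a) Deficit to target: 109 − 94.08 = 14.92 mg/L.
(a) Mass: 14.92 mg/L × 189,000 L = 2820 g cyanuric acid.

(b) Volume: 42,000 US gal × 3.785 L/gal = 158,970 L.
(b) Available chlorine delivered: 1250 g × 0.728 = 910 g as Cl₂.
(b) Concentration rise: 910 g / 158,970 L = 5.724 mg/L = 5.72 ppm.

(a) 2.82 kg; (b) 5.72 ppm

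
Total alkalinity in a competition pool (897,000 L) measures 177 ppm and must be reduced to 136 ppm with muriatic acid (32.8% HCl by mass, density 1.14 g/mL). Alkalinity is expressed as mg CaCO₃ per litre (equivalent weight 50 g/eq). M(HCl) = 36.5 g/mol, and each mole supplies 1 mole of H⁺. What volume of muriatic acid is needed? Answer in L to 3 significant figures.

71.8 L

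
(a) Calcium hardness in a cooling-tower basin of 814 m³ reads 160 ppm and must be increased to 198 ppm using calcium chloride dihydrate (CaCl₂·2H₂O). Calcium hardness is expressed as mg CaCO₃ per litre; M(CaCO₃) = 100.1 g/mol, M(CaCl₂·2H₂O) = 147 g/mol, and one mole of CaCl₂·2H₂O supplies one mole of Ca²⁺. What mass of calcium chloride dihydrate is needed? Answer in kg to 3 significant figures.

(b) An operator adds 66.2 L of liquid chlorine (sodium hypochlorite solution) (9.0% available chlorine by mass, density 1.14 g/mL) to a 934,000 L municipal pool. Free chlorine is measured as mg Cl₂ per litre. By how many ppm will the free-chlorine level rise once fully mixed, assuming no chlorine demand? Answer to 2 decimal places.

(a) Volume: 814 m³ = 814,000 L.
(a) Hardness to add: (198 − 160) = 38 mg/L as CaCO₃ × 814,000 L = 30,930 g as CaCO₃.
(a) Moles of Ca²⁺ (1 mol Ca²⁺ ≡ 1 mol CaCO₃): 30,930 / 100.1 g/mol = 309 mol.
(a) Mass of CaCl₂·2H₂O: 309 × 147 = 45,420 g.

(b) Mass of solution: 66.2 L × 1000 mL/L × 1.14 g/mL = 75,470 g.
(b) Available chlorine delivered: 75,470 g × 0.09 = 6792 g as Cl₂.
(b) Concentration rise: 6792 g / 934,000 L = 7.272 mg/L = 7.27 ppm.

(a) 45.4 kg; (b) 7.27 ppm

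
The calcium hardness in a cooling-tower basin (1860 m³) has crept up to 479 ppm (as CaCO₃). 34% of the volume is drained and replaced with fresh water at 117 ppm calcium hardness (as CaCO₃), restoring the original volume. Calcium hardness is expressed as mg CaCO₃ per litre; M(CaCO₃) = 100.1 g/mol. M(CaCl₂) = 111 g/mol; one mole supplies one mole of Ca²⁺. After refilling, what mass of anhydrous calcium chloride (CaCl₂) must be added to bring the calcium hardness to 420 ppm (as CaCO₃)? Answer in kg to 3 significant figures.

132 kg

Volume: 1860 m³ = 1,860,000 L.
After draining 34% and refilling: 479 × 0.66 + 117 × 0.34 = 355.92 ppm.
Deficit to target: 420 − 355.92 = 64.08 mg/L.
As CaCO₃: 64.08 mg/L × 1,860,000 L = 119,200 g; ÷ 100.1 = 1191 mol Ca²⁺.
Mass: 1191 × 111 = 132,200 g.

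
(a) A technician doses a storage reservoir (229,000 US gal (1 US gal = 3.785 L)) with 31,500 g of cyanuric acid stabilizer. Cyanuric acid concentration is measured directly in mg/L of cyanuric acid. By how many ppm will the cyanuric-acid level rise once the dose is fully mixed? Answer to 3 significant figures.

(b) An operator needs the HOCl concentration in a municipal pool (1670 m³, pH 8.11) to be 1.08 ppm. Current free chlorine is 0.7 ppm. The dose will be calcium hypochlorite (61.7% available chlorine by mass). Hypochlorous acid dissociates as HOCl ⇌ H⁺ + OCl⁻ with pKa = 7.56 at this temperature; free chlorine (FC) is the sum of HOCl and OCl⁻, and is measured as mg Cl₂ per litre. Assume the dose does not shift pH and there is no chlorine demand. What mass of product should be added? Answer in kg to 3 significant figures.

(a) Volume: 229,000 US gal × 3.785 L/gal = 866,765 L.
(a) Rise: 31,500 g / 866,765 L × 1000 = 36.34 mg/L.

(b) Volume: 1670 m³ = 1,670,000 L.
(b) [OCl⁻]/[HOCl] = 10^(pH − pKa) = 10^(8.11 − 7.56) = 3.548; fraction as HOCl = 1/(1 + 3.548) = 0.2199.
(b) Free chlorine required for 1.08 ppm HOCl: 1.08 / 0.2199 = 4.912 ppm.
(b) FC to add: 4.912 − 0.7 = 4.212 mg/L as Cl₂.
(b) Cl₂ equivalent: 4.212 mg/L × 1,670,000 L = 7034 g.
(b) Product at 61.7% available Cl: 7034 / 0.617 = 11,400 g.

(a) 36.3 ppm; (b) 11.4 kg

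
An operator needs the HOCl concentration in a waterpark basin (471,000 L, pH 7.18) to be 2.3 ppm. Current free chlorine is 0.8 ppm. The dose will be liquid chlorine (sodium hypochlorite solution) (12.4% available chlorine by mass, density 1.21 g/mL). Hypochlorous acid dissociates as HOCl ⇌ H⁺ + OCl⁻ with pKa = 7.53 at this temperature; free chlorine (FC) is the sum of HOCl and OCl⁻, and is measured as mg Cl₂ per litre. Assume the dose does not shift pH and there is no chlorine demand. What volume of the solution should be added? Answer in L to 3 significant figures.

7.93 L

[OCl⁻]/[HOCl] = 10^(pH − pKa) = 10^(7.18 − 7.53) = 0.4467; fraction as HOCl = 1/(1 + 0.4467) = 0.6912.
Free chlorine required for 2.3 ppm HOCl: 2.3 / 0.6912 = 3.327 ppm.
FC to add: 3.327 − 0.8 = 2.527 mg/L as Cl₂.
Cl₂ equivalent: 2.527 mg/L × 471,000 L = 1190 g.
Product at 12.4% available Cl: 1190 / 0.124 = 9600 g.
Volume: 9600 g ÷ 1.21 g/mL = 7934 mL.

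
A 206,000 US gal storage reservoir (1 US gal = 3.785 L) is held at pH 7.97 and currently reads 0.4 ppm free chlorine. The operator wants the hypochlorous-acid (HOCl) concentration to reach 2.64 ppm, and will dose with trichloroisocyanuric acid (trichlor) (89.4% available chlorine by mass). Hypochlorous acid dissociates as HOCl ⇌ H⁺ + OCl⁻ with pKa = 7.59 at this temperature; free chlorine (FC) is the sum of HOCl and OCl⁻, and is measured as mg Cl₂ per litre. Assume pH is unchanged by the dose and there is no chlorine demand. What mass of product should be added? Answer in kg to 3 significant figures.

7.48 kg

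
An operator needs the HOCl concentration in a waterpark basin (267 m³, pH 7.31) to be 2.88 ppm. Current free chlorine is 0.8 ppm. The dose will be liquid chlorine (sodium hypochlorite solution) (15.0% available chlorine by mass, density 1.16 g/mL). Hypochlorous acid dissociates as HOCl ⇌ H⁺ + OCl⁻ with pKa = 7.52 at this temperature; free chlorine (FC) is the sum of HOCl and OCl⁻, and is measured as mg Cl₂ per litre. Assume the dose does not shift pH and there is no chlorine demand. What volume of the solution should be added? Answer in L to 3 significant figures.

Volume: 267 m³ = 267,000 L.
[OCl⁻]/[HOCl] = 10^(pH − pKa) = 10^(7.31 − 7.52) = 0.6166; fraction as HOCl = 1/(1 + 0.6166) = 0.6186.
Free chlorine required for 2.88 ppm HOCl: 2.88 / 0.6186 = 4.656 ppm.
FC to add: 4.656 − 0.8 = 3.856 mg/L as Cl₂.
Cl₂ equivalent: 3.856 mg/L × 267,000 L = 1029 g.
Product at 15.0% available Cl: 1029 / 0.15 = 6863 g.
Volume: 6863 g ÷ 1.16 g/mL = 5917 mL.

5.92 L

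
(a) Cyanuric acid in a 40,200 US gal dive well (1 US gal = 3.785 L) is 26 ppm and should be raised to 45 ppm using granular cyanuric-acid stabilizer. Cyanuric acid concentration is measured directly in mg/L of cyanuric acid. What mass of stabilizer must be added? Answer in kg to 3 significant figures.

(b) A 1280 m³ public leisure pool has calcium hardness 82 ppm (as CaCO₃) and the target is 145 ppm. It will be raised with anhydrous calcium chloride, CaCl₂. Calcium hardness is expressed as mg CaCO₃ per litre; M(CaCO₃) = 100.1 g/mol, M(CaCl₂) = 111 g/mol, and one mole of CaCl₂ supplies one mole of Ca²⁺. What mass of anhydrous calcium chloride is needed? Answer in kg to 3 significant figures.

(a) Volume: 40,200 US gal × 3.785 L/gal = 152,157 L.
(a) CYA to add: (45 − 26) = 19 mg/L × 152,157 L = 2891 g cyanuric acid.

(b) Volume: 1280 m³ = 1,280,000 L.
(b) Hardness to add: (145 − 82) = 63 mg/L as CaCO₃ × 1,280,000 L = 80,640 g as CaCO₃.
(b) Moles of Ca²⁺ (1 mol Ca²⁺ ≡ 1 mol CaCO₃): 80,640 / 100.1 g/mol = 805.6 mol.
(b) Mass of CaCl₂: 805.6 × 111 = 89,420 g.

(a) 2.89 kg; (b) 89.4 kg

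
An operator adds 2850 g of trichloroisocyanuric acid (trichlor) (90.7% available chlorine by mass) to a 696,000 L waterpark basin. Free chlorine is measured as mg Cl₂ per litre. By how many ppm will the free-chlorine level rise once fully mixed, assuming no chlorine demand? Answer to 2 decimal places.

3.71 ppm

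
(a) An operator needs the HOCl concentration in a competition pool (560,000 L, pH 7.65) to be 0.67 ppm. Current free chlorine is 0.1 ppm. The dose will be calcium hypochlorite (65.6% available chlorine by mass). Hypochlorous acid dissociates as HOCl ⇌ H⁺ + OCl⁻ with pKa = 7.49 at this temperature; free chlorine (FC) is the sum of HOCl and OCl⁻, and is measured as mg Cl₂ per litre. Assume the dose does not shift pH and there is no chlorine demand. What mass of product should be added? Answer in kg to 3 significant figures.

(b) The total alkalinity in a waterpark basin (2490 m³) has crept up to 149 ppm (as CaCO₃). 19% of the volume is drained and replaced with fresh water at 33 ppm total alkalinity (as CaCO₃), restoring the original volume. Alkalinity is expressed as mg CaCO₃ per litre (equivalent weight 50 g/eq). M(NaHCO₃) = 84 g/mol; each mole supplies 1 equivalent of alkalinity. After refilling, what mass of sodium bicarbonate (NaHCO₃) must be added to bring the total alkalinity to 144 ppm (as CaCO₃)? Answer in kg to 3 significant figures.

(a) [OCl⁻]/[HOCl] = 10^(pH − pKa) = 10^(7.65 − 7.49) = 1.445; fraction as HOCl = 1/(1 + 1.445) = 0.4089.
(a) Free chlorine required for 0.67 ppm HOCl: 0.67 / 0.4089 = 1.638 ppm.
(a) FC to add: 1.638 − 0.1 = 1.538 mg/L as Cl₂.
(a) Cl₂ equivalent: 1.538 mg/L × 560,000 L = 861.5 g.
(a) Product at 65.6% available Cl: 861.5 / 0.656 = 1313 g.

(b) Volume: 2490 m³ = 2,490,000 L.
(b) After draining 19% and refilling: 149 × 0.81 + 33 × 0.19 = 126.96 ppm.
(b) Deficit to target: 144 − 126.96 = 17.04 mg/L.
(b) As CaCO₃: 17.04 mg/L × 2,490,000 L = 42,430 g; ÷ 50 g/eq ÷ 1 = 848.6 mol NaHCO₃.
(b) Mass: 848.6 × 84 = 71,280 g.

(a) 1.31 kg; (b) 71.3 kg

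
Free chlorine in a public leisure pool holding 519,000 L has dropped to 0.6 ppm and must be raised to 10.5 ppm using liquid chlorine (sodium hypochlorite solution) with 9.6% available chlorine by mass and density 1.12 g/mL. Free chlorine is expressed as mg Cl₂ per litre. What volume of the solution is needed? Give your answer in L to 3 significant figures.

47.8 L

Chlorine deficit: 10.5 − 0.6 = 9.9 ppm = 9.9 mg/L as Cl₂.
Cl₂ equivalent needed: 9.9 mg/L × 519,000 L = 5,138,000 mg = 5138 g.
Product at 9.6% available chlorine: 5138 / 0.096 = 53,520 g.
Volume at density 1.12 g/mL: 53,520 g ÷ 1.12 g/mL = 47,790 mL.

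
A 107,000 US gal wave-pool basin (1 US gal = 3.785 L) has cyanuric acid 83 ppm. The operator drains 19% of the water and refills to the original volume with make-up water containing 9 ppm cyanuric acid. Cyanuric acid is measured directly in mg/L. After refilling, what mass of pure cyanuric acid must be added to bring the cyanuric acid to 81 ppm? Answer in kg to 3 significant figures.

4.88 kg

Volume: 107,000 US gal × 3.785 L/gal = 404,995 L.
After draining 19% and refilling: 83 × 0.81 + 9 × 0.19 = 68.94 ppm.
Deficit to target: 81 − 68.94 = 12.06 mg/L.
Mass: 12.06 mg/L × 404,995 L = 4884 g cyanuric acid.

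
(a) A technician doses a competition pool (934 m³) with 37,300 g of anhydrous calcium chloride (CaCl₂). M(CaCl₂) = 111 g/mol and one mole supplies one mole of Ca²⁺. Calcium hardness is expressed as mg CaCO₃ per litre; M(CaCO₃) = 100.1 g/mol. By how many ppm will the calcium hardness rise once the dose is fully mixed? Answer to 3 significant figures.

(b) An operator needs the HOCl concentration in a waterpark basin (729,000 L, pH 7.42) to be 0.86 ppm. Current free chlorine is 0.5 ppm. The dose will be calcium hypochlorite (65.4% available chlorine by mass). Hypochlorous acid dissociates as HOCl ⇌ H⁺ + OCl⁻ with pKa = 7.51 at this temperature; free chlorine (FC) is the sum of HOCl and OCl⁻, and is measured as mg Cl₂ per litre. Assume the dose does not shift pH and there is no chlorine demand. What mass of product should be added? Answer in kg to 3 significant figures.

(a) Volume: 934 m³ = 934,000 L.
(a) Moles of Ca²⁺: 37,300 g ÷ 111 g/mol = 336 mol.
(a) As CaCO₃: 336 mol × 100.1 g/mol = 33,640 g.
(a) Rise: 33,640 g / 934,000 L × 1000 = 36.01 mg/L.

(b) [OCl⁻]/[HOCl] = 10^(pH − pKa) = 10^(7.42 − 7.51) = 0.8128; fraction as HOCl = 1/(1 + 0.8128) = 0.5516.
(b) Free chlorine required for 0.86 ppm HOCl: 0.86 / 0.5516 = 1.559 ppm.
(b) FC to add: 1.559 − 0.5 = 1.059 mg/L as Cl₂.
(b) Cl₂ equivalent: 1.059 mg/L × 729,000 L = 772 g.
(b) Product at 65.4% available Cl: 772 / 0.654 = 1180 g.

(a) 36.0 ppm; (b) 1.18 kg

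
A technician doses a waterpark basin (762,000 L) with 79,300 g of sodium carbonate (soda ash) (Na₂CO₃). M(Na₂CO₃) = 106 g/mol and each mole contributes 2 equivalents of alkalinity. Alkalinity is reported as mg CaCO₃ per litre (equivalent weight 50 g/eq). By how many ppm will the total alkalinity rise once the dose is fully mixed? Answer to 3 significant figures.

98.2 ppm

Moles of Na₂CO₃: 79,300 g ÷ 106 g/mol = 748.1 mol → 1496 eq of alkalinity.
As CaCO₃: 1496 eq × 50 g/eq = 74,810 g.
Rise: 74,810 g / 762,000 L × 1000 = 98.18 mg/L.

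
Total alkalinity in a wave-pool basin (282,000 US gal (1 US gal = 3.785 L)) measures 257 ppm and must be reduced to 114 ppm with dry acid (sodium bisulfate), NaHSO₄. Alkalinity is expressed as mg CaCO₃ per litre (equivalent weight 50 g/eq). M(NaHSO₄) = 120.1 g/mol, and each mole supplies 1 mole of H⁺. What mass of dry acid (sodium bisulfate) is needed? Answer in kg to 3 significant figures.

367 kg

Volume: 282,000 US gal × 3.785 L/gal = 1,067,370 L.
Alkalinity to neutralize: (257 − 114) = 143 mg/L as CaCO₃ × 1,067,370 L = 152,600 g as CaCO₃.
Equivalents of H⁺ required: 152,600 ÷ 50 g/eq = 3053 eq = 3053 mol NaHSO₄.
Mass of NaHSO₄: 3053 × 120.1 = 366,600 g.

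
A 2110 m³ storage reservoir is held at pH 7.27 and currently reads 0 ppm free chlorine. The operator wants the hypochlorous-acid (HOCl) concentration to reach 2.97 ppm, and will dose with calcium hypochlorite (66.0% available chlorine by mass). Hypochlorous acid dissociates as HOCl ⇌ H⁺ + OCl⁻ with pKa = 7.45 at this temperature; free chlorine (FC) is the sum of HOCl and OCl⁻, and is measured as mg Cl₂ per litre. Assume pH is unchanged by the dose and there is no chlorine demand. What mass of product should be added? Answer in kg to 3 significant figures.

15.8 kg

Volume: 2110 m³ = 2,110,000 L.
[OCl⁻]/[HOCl] = 10^(pH − pKa) = 10^(7.27 − 7.45) = 0.6607; fraction as HOCl = 1/(1 + 0.6607) = 0.6022.
Free chlorine required for 2.97 ppm HOCl: 2.97 / 0.6022 = 4.932 ppm.
FC to add: 4.932 − 0 = 4.932 mg/L as Cl₂.
Cl₂ equivalent: 4.932 mg/L × 2,110,000 L = 10,410 g.
Product at 66.0% available Cl: 10,410 / 0.66 = 15,770 g.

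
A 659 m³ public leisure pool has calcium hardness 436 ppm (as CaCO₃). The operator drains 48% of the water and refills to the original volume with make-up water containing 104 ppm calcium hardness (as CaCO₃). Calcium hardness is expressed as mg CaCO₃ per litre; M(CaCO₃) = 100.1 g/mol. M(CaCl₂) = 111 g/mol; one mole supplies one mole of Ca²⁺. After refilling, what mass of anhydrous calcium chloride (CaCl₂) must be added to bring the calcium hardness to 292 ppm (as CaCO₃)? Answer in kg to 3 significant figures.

Volume: 659 m³ = 659,000 L.
After draining 48% and refilling: 436 × 0.52 + 104 × 0.48 = 276.64 ppm.
Deficit to target: 292 − 276.64 = 15.36 mg/L.
As CaCO₃: 15.36 mg/L × 659,000 L = 10,120 g; ÷ 100.1 = 101.1 mol Ca²⁺.
Mass: 101.1 × 111 = 11,220 g.

11.2 kg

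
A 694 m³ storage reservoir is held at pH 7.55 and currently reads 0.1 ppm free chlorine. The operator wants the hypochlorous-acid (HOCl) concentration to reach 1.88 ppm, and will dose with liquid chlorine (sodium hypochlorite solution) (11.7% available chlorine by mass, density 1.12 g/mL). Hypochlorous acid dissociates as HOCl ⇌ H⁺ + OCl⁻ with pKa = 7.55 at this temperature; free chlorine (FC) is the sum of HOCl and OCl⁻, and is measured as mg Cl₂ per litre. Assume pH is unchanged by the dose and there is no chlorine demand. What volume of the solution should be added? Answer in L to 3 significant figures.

Volume: 694 m³ = 694,000 L.
[OCl⁻]/[HOCl] = 10^(pH − pKa) = 10^(7.55 − 7.55) = 1; fraction as HOCl = 1/(1 + 1) = 0.5.
Free chlorine required for 1.88 ppm HOCl: 1.88 / 0.5 = 3.76 ppm.
FC to add: 3.76 − 0.1 = 3.66 mg/L as Cl₂.
Cl₂ equivalent: 3.66 mg/L × 694,000 L = 2540 g.
Product at 11.7% available Cl: 2540 / 0.117 = 21,710 g.
Volume: 21,710 g ÷ 1.12 g/mL = 19,380 mL.

19.4 L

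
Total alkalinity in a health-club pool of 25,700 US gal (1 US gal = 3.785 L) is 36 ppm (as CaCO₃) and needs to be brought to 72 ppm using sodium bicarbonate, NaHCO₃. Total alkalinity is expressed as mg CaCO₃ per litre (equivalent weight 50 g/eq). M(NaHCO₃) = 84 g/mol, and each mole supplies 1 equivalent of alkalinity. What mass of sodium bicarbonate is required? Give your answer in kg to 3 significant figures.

Volume: 25,700 US gal × 3.785 L/gal = 97,274 L.
Alkalinity to add: (72 − 36) = 36 mg/L as CaCO₃ × 97,274 L = 3502 g as CaCO₃.
Equivalents: 3502 g ÷ 50 g/eq = 70.04 eq.
NaHCO₃ supplies 1 eq per mole → 70.04 mol.
Mass: 70.04 mol × 84 g/mol = 5883 g.

5.88 kg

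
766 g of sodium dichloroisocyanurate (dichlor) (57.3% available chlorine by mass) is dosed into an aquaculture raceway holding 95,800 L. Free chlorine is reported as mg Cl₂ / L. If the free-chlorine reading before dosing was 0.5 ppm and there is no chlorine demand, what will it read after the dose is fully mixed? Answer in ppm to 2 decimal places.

Available chlorine delivered: 766 g × 0.573 = 438.9 g as Cl₂.
Concentration rise: 438.9 g / 95,800 L = 4.582 mg/L = 4.58 ppm.
Final FC: 0.5 + 4.58 = 5.08 ppm.

5.08 ppm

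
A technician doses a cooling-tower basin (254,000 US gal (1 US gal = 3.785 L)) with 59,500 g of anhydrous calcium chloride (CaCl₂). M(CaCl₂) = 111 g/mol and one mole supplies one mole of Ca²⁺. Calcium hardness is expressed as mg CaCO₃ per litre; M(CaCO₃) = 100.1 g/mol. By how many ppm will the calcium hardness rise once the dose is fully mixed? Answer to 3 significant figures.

Volume: 254,000 US gal × 3.785 L/gal = 961,390 L.
Moles of Ca²⁺: 59,500 g ÷ 111 g/mol = 536 mol.
As CaCO₃: 536 mol × 100.1 g/mol = 53,660 g.
Rise: 53,660 g / 961,390 L × 1000 = 55.81 mg/L.

55.8 ppm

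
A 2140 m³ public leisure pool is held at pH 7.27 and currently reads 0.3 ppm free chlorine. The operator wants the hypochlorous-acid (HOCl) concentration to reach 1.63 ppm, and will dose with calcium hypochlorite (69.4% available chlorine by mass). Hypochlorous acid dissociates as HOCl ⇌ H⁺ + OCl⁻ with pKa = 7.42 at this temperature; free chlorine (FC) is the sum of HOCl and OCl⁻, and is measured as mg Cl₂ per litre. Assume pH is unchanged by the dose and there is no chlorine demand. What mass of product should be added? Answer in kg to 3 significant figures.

7.66 kg

Volume: 2140 m³ = 2,140,000 L.
[OCl⁻]/[HOCl] = 10^(pH − pKa) = 10^(7.27 − 7.42) = 0.7079; fraction as HOCl = 1/(1 + 0.7079) = 0.5855.
Free chlorine required for 1.63 ppm HOCl: 1.63 / 0.5855 = 2.784 ppm.
FC to add: 2.784 − 0.3 = 2.484 mg/L as Cl₂.
Cl₂ equivalent: 2.484 mg/L × 2,140,000 L = 5316 g.
Product at 69.4% available Cl: 5316 / 0.694 = 7659 g.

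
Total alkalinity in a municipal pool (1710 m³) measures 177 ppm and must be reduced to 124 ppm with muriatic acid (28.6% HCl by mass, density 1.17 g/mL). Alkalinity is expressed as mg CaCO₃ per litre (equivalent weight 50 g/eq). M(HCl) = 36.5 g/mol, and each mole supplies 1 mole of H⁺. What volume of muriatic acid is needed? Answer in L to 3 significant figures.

198 L

Volume: 1710 m³ = 1,710,000 L.
Alkalinity to neutralize: (177 − 124) = 53 mg/L as CaCO₃ × 1,710,000 L = 90,630 g as CaCO₃.
Equivalents of H⁺ required: 90,630 ÷ 50 g/eq = 1813 eq = 1813 mol HCl.
Mass of HCl: 1813 × 36.5 = 66,160 g.
Mass of 28.6% solution: 66,160 / 0.286 = 231,300 g.
Volume: 231,300 g ÷ 1.17 g/mL = 197,700 mL.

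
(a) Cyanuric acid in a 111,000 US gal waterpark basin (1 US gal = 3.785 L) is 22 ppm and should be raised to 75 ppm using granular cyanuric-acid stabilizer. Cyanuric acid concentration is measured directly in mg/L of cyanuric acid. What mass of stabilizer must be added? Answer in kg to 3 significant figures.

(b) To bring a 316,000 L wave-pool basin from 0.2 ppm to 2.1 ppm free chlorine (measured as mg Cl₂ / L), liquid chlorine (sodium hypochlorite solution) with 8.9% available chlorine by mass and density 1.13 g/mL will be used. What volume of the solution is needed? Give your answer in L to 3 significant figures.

(a) 22.3 kg; (b) 5.97 L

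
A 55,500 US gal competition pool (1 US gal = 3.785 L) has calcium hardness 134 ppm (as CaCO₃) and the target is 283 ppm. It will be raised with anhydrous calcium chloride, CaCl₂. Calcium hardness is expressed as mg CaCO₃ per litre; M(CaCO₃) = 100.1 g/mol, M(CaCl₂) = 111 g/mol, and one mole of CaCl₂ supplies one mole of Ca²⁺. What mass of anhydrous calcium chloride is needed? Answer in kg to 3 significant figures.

34.7 kg

Volume: 55,500 US gal × 3.785 L/gal = 210,068 L.
Hardness to add: (283 − 134) = 149 mg/L as CaCO₃ × 210,068 L = 31,300 g as CaCO₃.
Moles of Ca²⁺ (1 mol Ca²⁺ ≡ 1 mol CaCO₃): 31,300 / 100.1 g/mol = 312.7 mol.
Mass of CaCl₂: 312.7 × 111 = 34,710 g.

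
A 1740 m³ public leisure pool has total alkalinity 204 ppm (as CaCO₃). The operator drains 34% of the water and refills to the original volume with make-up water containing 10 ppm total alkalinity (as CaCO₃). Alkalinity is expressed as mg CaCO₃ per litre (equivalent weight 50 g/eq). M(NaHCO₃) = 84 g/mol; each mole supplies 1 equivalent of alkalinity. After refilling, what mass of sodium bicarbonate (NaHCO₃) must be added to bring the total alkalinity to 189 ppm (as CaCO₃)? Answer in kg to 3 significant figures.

Volume: 1740 m³ = 1,740,000 L.
After draining 34% and refilling: 204 × 0.66 + 10 × 0.34 = 138.04 ppm.
Deficit to target: 189 − 138.04 = 50.96 mg/L.
As CaCO₃: 50.96 mg/L × 1,740,000 L = 88,670 g; ÷ 50 g/eq ÷ 1 = 1773 mol NaHCO₃.
Mass: 1773 × 84 = 149,000 g.

149 kg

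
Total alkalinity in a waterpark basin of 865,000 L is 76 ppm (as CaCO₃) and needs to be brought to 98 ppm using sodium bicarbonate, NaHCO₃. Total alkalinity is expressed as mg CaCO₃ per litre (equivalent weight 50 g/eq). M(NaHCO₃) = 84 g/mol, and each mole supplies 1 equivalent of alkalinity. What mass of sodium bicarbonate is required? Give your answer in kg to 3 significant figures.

Alkalinity to add: (98 − 76) = 22 mg/L as CaCO₃ × 865,000 L = 19,030 g as CaCO₃.
Equivalents: 19,030 g ÷ 50 g/eq = 380.6 eq.
NaHCO₃ supplies 1 eq per mole → 380.6 mol.
Mass: 380.6 mol × 84 g/mol = 31,970 g.

32.0 kg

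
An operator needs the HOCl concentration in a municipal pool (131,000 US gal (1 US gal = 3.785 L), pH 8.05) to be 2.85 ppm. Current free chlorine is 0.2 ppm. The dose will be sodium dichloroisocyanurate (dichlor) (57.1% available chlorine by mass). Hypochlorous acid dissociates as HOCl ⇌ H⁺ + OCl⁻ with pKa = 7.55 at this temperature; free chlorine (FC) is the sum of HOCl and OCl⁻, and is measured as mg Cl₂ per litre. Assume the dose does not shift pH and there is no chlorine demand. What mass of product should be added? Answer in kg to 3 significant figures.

Volume: 131,000 US gal × 3.785 L/gal = 495,835 L.
[OCl⁻]/[HOCl] = 10^(pH − pKa) = 10^(8.05 − 7.55) = 3.162; fraction as HOCl = 1/(1 + 3.162) = 0.2403.
Free chlorine required for 2.85 ppm HOCl: 2.85 / 0.2403 = 11.86 ppm.
FC to add: 11.86 − 0.2 = 11.66 mg/L as Cl₂.
Cl₂ equivalent: 11.66 mg/L × 495,835 L = 5783 g.
Product at 57.1% available Cl: 5783 / 0.571 = 10,130 g.

10.1 kg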